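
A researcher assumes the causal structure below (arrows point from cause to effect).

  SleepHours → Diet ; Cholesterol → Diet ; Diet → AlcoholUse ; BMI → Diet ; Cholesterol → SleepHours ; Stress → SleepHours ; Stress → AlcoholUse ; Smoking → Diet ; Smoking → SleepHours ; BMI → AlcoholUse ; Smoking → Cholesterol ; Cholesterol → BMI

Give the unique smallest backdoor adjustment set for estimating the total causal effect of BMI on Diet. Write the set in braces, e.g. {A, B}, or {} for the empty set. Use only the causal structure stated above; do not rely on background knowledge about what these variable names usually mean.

Variables eligible for adjustment (non-descendants of BMI, excluding BMI and Diet): {Cholesterol, SleepHours, Smoking, Stress}.
Backdoor paths from BMI to Diet:
  P1: BMI <- Cholesterol <- Smoking -> SleepHours <- Stress -> AlcoholUse <- Diet
  P2: BMI <- Cholesterol <- Smoking -> SleepHours -> Diet
  P3: BMI <- Cholesterol <- Smoking -> Diet
  P4: BMI <- Cholesterol -> SleepHours <- Smoking -> Diet
  P5: BMI <- Cholesterol -> SleepHours <- Stress -> AlcoholUse <- Diet
  P6: BMI <- Cholesterol -> SleepHours -> Diet
  P7: BMI <- Cholesterol -> Diet
The empty set is not sufficient: P2 (BMI <- Cholesterol <- Smoking -> SleepHours -> Diet) has no collider blocking it and no conditioned non-collider, so it is open.
Try {Cholesterol}:
  P1: blocked at chain node Cholesterol ∈ conditioning set.
  P2: blocked at chain node Cholesterol ∈ conditioning set.
  P3: blocked at chain node Cholesterol ∈ conditioning set.
  P4: blocked at fork node Cholesterol ∈ conditioning set.
  P5: blocked at fork node Cholesterol ∈ conditioning set.
  P6: blocked at fork node Cholesterol ∈ conditioning set.
  P7: blocked at fork node Cholesterol ∈ conditioning set.
{Cholesterol} contains no descendant of BMI and blocks every backdoor path.
No other singleton works — e.g. {Smoking} leaves P6 open — so {Cholesterol} is the unique smallest valid adjustment set.

{Cholesterol}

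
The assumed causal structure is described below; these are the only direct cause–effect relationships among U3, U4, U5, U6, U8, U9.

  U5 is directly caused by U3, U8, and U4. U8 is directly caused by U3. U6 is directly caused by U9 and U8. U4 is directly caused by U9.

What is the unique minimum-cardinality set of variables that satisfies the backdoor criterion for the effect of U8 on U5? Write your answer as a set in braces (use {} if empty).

{U3}

Variables eligible for adjustment (non-descendants of U8, excluding U8 and U5): {U3, U4, U9}.
Backdoor paths from U8 to U5:
  P1: U8 <- U3 -> U5
The empty set is not sufficient: P1 (U8 <- U3 -> U5) has no collider blocking it and no conditioned non-collider, so it is open.
Try {U3}:
  P1: blocked at fork node U3 ∈ conditioning set.
{U3} contains no descendant of U8 and blocks every backdoor path.
No other singleton works — e.g. {U9} leaves P1 open — so {U3} is the unique smallest valid adjustment set.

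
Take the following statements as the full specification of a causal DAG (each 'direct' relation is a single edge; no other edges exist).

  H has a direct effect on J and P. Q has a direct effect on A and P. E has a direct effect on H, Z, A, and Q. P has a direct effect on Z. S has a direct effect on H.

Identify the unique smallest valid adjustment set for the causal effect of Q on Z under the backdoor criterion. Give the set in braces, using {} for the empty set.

Variables eligible for adjustment (non-descendants of Q, excluding Q and Z): {E, H, J, S}.
Backdoor paths from Q to Z:
  P1: Q <- E -> H -> P -> Z
  P2: Q <- E -> Z
The empty set is not sufficient: P1 (Q <- E -> H -> P -> Z) has no collider blocking it and no conditioned non-collider, so it is open.
Try {E}:
  P1: blocked at fork node E ∈ conditioning set.
  P2: blocked at fork node E ∈ conditioning set.
{E} contains no descendant of Q and blocks every backdoor path.
No other singleton works — e.g. {S} leaves P1 open — so {E} is the unique smallest valid adjustment set.

{E}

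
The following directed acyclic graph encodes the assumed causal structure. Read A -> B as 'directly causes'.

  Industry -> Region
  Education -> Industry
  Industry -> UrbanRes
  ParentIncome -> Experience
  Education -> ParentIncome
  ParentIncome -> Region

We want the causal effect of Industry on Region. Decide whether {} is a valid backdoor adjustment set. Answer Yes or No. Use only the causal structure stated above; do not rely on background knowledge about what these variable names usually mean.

Backdoor paths from Industry to Region (paths whose first edge points into Industry):
  P1: Industry <- Education -> ParentIncome -> Region
Condition 1 (no descendant of Industry in the set): holds — descendants of Industry are {Region, UrbanRes}; none are in {}.
Condition 2 (every backdoor path blocked by {}):
  P1: open — no interior node is in the conditioning set.
{} does not satisfy the backdoor criterion.

No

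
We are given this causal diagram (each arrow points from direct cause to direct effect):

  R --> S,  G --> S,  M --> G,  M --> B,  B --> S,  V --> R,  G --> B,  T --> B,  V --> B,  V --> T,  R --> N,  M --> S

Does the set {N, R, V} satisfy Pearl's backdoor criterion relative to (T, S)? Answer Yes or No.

Yes

Backdoor paths from T to S (paths whose first edge points into T):
  P1: T <- V -> B <- M -> G -> S
  P2: T <- V -> B <- M -> S
  P3: T <- V -> B <- G <- M -> S
  P4: T <- V -> B <- G -> S
  P5: T <- V -> B -> S
  P6: T <- V -> R -> S
Condition 1 (no descendant of T in the set): holds — descendants of T are {B, S}; none are in {N, R, V}.
Condition 2 (every backdoor path blocked by {N, R, V}):
  P1: blocked at fork node V ∈ conditioning set.
  P2: blocked at fork node V ∈ conditioning set.
  P3: blocked at fork node V ∈ conditioning set.
  P4: blocked at fork node V ∈ conditioning set.
  P5: blocked at fork node V ∈ conditioning set.
  P6: blocked at fork node V ∈ conditioning set.
{N, R, V} satisfies the backdoor criterion.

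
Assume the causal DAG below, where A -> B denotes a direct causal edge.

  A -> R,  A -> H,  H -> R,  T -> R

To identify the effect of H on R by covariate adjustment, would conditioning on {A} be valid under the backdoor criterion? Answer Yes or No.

Backdoor paths from H to R (paths whose first edge points into H):
  P1: H <- A -> R
Condition 1 (no descendant of H in the set): holds — descendants of H are {R}; none are in {A}.
Condition 2 (every backdoor path blocked by {A}):
  P1: blocked at fork node A ∈ conditioning set.
{A} satisfies the backdoor criterion.

Yes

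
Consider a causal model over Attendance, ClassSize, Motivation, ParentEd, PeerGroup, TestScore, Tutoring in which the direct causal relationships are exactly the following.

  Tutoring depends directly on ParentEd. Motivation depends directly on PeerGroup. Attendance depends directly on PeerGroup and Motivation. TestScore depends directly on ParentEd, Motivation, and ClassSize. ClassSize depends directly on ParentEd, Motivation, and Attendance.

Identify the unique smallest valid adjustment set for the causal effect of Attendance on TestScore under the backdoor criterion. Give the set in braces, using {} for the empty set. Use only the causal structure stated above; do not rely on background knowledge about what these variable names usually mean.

{Motivation}

Variables eligible for adjustment (non-descendants of Attendance, excluding Attendance and TestScore): {Motivation, ParentEd, PeerGroup, Tutoring}.
Backdoor paths from Attendance to TestScore:
  P1: Attendance <- PeerGroup -> Motivation -> ClassSize <- ParentEd -> TestScore
  P2: Attendance <- PeerGroup -> Motivation -> ClassSize -> TestScore
  P3: Attendance <- PeerGroup -> Motivation -> TestScore
  P4: Attendance <- Motivation -> ClassSize <- ParentEd -> TestScore
  P5: Attendance <- Motivation -> ClassSize -> TestScore
  P6: Attendance <- Motivation -> TestScore
The empty set is not sufficient: P2 (Attendance <- PeerGroup -> Motivation -> ClassSize -> TestScore) has no collider blocking it and no conditioned non-collider, so it is open.
Try {Motivation}:
  P1: blocked at chain node Motivation ∈ conditioning set.
  P2: blocked at chain node Motivation ∈ conditioning set.
  P3: blocked at chain node Motivation ∈ conditioning set.
  P4: blocked at fork node Motivation ∈ conditioning set.
  P5: blocked at fork node Motivation ∈ conditioning set.
  P6: blocked at fork node Motivation ∈ conditioning set.
{Motivation} contains no descendant of Attendance and blocks every backdoor path.
No other singleton works — e.g. {PeerGroup} leaves P5 open — so {Motivation} is the unique smallest valid adjustment set.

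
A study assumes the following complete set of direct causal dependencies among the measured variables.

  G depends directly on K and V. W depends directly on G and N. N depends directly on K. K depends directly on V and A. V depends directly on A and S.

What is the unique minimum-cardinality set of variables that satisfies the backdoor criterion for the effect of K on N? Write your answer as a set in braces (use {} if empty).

{}

Variables eligible for adjustment (non-descendants of K, excluding K and N): {A, S, V}.
Backdoor paths from K to N:
  P1: K <- A -> V -> G -> W <- N
  P2: K <- V -> G -> W <- N
Each backdoor path contains an unconditioned collider, so every path is already blocked with the empty conditioning set:
  P1: blocked at collider W (neither it nor any descendant is in the conditioning set).
  P2: blocked at collider W (neither it nor any descendant is in the conditioning set).
The empty set is therefore the unique smallest valid set.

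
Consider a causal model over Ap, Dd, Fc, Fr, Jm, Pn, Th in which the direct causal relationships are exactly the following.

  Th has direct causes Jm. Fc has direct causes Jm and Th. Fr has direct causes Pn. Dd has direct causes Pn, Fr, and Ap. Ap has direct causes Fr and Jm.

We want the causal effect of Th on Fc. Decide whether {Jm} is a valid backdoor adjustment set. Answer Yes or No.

Yes

Backdoor paths from Th to Fc (paths whose first edge points into Th):
  P1: Th <- Jm -> Fc
Condition 1 (no descendant of Th in the set): holds — descendants of Th are {Fc}; none are in {Jm}.
Condition 2 (every backdoor path blocked by {Jm}):
  P1: blocked at fork node Jm ∈ conditioning set.
{Jm} satisfies the backdoor criterion.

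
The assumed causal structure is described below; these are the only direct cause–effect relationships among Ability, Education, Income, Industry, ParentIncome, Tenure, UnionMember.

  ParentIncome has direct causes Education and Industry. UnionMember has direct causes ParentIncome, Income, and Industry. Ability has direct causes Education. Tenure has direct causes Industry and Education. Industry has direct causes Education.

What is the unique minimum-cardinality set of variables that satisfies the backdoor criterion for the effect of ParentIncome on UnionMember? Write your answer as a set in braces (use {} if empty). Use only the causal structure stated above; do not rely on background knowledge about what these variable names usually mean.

Variables eligible for adjustment (non-descendants of ParentIncome, excluding ParentIncome and UnionMember): {Ability, Education, Income, Industry, Tenure}.
Backdoor paths from ParentIncome to UnionMember:
  P1: ParentIncome <- Education -> Industry -> UnionMember
  P2: ParentIncome <- Education -> Tenure <- Industry -> UnionMember
  P3: ParentIncome <- Industry -> UnionMember
The empty set is not sufficient: P1 (ParentIncome <- Education -> Industry -> UnionMember) has no collider blocking it and no conditioned non-collider, so it is open.
Try {Industry}:
  P1: blocked at chain node Industry ∈ conditioning set.
  P2: blocked at collider Tenure (neither it nor any descendant is in the conditioning set).
  P3: blocked at fork node Industry ∈ conditioning set.
{Industry} contains no descendant of ParentIncome and blocks every backdoor path.
No other singleton works — e.g. {Education} leaves P3 open — so {Industry} is the unique smallest valid adjustment set.

{Industry}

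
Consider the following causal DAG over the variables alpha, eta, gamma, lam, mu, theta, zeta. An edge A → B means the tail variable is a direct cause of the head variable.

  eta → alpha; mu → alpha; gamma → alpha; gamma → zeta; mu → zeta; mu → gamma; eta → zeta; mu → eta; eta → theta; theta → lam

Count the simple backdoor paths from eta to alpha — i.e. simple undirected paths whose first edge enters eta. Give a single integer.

3

A backdoor path from eta to alpha is any simple undirected path whose first edge points into eta (i.e. leaves eta via a parent).
Parents of eta: {mu}.
Enumerating:
  P1: eta <- mu -> gamma -> alpha
  P2: eta <- mu -> alpha
  P3: eta <- mu -> zeta <- gamma -> alpha
That exhausts the simple backdoor paths. Count: 3.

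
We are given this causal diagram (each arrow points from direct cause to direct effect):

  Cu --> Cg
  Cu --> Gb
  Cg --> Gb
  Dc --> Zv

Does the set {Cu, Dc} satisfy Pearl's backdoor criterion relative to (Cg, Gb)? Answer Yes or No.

Backdoor paths from Cg to Gb (paths whose first edge points into Cg):
  P1: Cg <- Cu -> Gb
Condition 1 (no descendant of Cg in the set): holds — descendants of Cg are {Gb}; none are in {Cu, Dc}.
Condition 2 (every backdoor path blocked by {Cu, Dc}):
  P1: blocked at fork node Cu ∈ conditioning set.
{Cu, Dc} satisfies the backdoor criterion.

Yes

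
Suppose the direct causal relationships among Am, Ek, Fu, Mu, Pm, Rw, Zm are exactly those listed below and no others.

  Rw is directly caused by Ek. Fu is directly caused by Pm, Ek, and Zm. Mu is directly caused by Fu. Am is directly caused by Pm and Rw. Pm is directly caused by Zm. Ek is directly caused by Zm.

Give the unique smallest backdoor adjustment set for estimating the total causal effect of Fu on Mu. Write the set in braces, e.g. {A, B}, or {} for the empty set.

{}

Variables eligible for adjustment (non-descendants of Fu, excluding Fu and Mu): {Am, Ek, Pm, Rw, Zm}.
Backdoor paths from Fu to Mu:
  (none)
With no backdoor paths the empty set already satisfies the criterion, and it is trivially minimal.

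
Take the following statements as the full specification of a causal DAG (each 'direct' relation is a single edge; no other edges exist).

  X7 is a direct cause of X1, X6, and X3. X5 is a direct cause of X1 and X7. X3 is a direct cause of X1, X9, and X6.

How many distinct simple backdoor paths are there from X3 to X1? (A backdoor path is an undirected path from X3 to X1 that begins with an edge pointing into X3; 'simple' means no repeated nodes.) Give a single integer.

2

A backdoor path from X3 to X1 is any simple undirected path whose first edge points into X3 (i.e. leaves X3 via a parent).
Parents of X3: {X7}.
Enumerating:
  P1: X3 <- X7 <- X5 -> X1
  P2: X3 <- X7 -> X1
That exhausts the simple backdoor paths. Count: 2.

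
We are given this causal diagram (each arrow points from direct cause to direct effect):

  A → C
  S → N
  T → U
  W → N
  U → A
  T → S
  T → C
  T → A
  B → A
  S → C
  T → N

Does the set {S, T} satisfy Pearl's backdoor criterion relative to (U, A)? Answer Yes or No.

Backdoor paths from U to A (paths whose first edge points into U):
  P1: U <- T -> S -> C <- A
  P2: U <- T -> A
  P3: U <- T -> C <- A
  P4: U <- T -> N <- S -> C <- A
Condition 1 (no descendant of U in the set): holds — descendants of U are {A, C}; none are in {S, T}.
Condition 2 (every backdoor path blocked by {S, T}):
  P1: blocked at fork node T ∈ conditioning set.
  P2: blocked at fork node T ∈ conditioning set.
  P3: blocked at fork node T ∈ conditioning set.
  P4: blocked at fork node T ∈ conditioning set.
{S, T} satisfies the backdoor criterion.

Yes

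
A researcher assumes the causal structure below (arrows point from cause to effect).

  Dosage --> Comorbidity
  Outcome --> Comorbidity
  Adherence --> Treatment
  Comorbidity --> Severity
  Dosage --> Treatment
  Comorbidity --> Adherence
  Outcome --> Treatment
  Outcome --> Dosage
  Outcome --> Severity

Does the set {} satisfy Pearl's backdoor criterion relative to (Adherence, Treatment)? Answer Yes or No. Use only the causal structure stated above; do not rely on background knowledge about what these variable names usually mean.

Backdoor paths from Adherence to Treatment (paths whose first edge points into Adherence):
  P1: Adherence <- Comorbidity <- Outcome -> Dosage -> Treatment
  P2: Adherence <- Comorbidity <- Outcome -> Treatment
  P3: Adherence <- Comorbidity <- Dosage <- Outcome -> Treatment
  P4: Adherence <- Comorbidity <- Dosage -> Treatment
  P5: Adherence <- Comorbidity -> Severity <- Outcome -> Dosage -> Treatment
  P6: Adherence <- Comorbidity -> Severity <- Outcome -> Treatment
Condition 1 (no descendant of Adherence in the set): holds — descendants of Adherence are {Treatment}; none are in {}.
Condition 2 (every backdoor path blocked by {}):
  P1: open — no interior node is in the conditioning set.
  P2: open — no interior node is in the conditioning set.
  P3: open — no interior node is in the conditioning set.
  P4: open — no interior node is in the conditioning set.
  P5: blocked at collider Severity (neither it nor any descendant is in the conditioning set).
  P6: blocked at collider Severity (neither it nor any descendant is in the conditioning set).
{} does not satisfy the backdoor criterion.

No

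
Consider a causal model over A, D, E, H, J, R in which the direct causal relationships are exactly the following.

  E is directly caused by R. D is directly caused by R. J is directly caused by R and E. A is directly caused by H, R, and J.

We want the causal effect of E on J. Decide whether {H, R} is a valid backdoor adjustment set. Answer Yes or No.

Backdoor paths from E to J (paths whose first edge points into E):
  P1: E <- R -> J
  P2: E <- R -> A <- J
Condition 1 (no descendant of E in the set): holds — descendants of E are {A, J}; none are in {H, R}.
Condition 2 (every backdoor path blocked by {H, R}):
  P1: blocked at fork node R ∈ conditioning set.
  P2: blocked at fork node R ∈ conditioning set.
{H, R} satisfies the backdoor criterion.

Yes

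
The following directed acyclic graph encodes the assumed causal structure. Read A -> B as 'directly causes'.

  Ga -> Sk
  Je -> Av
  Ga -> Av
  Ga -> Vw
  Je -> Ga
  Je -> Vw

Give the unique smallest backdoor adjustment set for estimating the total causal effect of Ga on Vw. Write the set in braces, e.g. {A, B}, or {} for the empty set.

{Je}

Variables eligible for adjustment (non-descendants of Ga, excluding Ga and Vw): {Je}.
Backdoor paths from Ga to Vw:
  P1: Ga <- Je -> Vw
The empty set is not sufficient: P1 (Ga <- Je -> Vw) has no collider blocking it and no conditioned non-collider, so it is open.
Try {Je}:
  P1: blocked at fork node Je ∈ conditioning set.
{Je} contains no descendant of Ga and blocks every backdoor path.
{Je} is the unique smallest valid adjustment set.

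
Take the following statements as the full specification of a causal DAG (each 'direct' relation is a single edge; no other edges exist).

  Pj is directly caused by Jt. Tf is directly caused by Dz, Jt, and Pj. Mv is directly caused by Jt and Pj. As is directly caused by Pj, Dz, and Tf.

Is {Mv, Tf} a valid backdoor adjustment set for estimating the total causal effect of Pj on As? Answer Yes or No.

No

Backdoor paths from Pj to As (paths whose first edge points into Pj):
  P1: Pj <- Jt -> Tf <- Dz -> As
  P2: Pj <- Jt -> Tf -> As
Condition 1 (no descendant of Pj in the set): FAILS — Mv and Tf are descendants of Pj.
Condition 2 (every backdoor path blocked by {Mv, Tf}):
  P1: open — collider(s) Tf are conditioned on (or have a conditioned descendant) and no non-collider on the path is in the set.
  P2: blocked at chain node Tf ∈ conditioning set.
{Mv, Tf} does not satisfy the backdoor criterion.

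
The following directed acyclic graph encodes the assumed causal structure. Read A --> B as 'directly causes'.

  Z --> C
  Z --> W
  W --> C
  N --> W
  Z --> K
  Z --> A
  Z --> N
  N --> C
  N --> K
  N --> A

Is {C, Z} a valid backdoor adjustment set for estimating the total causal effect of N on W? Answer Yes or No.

Backdoor paths from N to W (paths whose first edge points into N):
  P1: N <- Z -> W
  P2: N <- Z -> C <- W
Condition 1 (no descendant of N in the set): FAILS — C is a descendant of N.
Condition 2 (every backdoor path blocked by {C, Z}):
  P1: blocked at fork node Z ∈ conditioning set.
  P2: blocked at fork node Z ∈ conditioning set.
{C, Z} does not satisfy the backdoor criterion.

No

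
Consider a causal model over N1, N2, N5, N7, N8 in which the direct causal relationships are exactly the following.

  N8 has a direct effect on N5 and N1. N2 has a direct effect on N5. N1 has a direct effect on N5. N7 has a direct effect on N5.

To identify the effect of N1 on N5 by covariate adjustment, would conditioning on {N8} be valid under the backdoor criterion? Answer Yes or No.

Backdoor paths from N1 to N5 (paths whose first edge points into N1):
  P1: N1 <- N8 -> N5
Condition 1 (no descendant of N1 in the set): holds — descendants of N1 are {N5}; none are in {N8}.
Condition 2 (every backdoor path blocked by {N8}):
  P1: blocked at fork node N8 ∈ conditioning set.
{N8} satisfies the backdoor criterion.

Yes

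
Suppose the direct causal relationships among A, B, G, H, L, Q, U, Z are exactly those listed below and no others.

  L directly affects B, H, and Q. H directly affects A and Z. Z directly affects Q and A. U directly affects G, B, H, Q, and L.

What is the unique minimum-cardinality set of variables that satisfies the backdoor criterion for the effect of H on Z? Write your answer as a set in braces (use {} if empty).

Variables eligible for adjustment (non-descendants of H, excluding H and Z): {B, G, L, U}.
Backdoor paths from H to Z:
  P1: H <- U -> L -> Q <- Z
  P2: H <- U -> B <- L -> Q <- Z
  P3: H <- U -> Q <- Z
  P4: H <- L <- U -> Q <- Z
  P5: H <- L -> B <- U -> Q <- Z
  P6: H <- L -> Q <- Z
Each backdoor path contains an unconditioned collider, so every path is already blocked with the empty conditioning set:
  P1: blocked at collider Q (neither it nor any descendant is in the conditioning set).
  P2: blocked at collider B (neither it nor any descendant is in the conditioning set).
  P3: blocked at collider Q (neither it nor any descendant is in the conditioning set).
  P4: blocked at collider Q (neither it nor any descendant is in the conditioning set).
  P5: blocked at collider B (neither it nor any descendant is in the conditioning set).
  P6: blocked at collider Q (neither it nor any descendant is in the conditioning set).
The empty set is therefore the unique smallest valid set.

{}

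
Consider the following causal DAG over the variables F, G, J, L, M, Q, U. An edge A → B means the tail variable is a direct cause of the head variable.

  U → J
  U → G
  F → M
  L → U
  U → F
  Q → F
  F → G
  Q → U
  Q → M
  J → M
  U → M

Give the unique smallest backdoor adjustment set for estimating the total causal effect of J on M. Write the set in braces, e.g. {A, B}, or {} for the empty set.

Variables eligible for adjustment (non-descendants of J, excluding J and M): {F, G, L, Q, U}.
Backdoor paths from J to M:
  P1: J <- U <- Q -> F -> M
  P2: J <- U <- Q -> M
  P3: J <- U -> F <- Q -> M
  P4: J <- U -> F -> M
  P5: J <- U -> G <- F <- Q -> M
  P6: J <- U -> G <- F -> M
  P7: J <- U -> M
The empty set is not sufficient: P1 (J <- U <- Q -> F -> M) has no collider blocking it and no conditioned non-collider, so it is open.
Try {U}:
  P1: blocked at chain node U ∈ conditioning set.
  P2: blocked at chain node U ∈ conditioning set.
  P3: blocked at fork node U ∈ conditioning set.
  P4: blocked at fork node U ∈ conditioning set.
  P5: blocked at fork node U ∈ conditioning set.
  P6: blocked at fork node U ∈ conditioning set.
  P7: blocked at fork node U ∈ conditioning set.
{U} contains no descendant of J and blocks every backdoor path.
No other singleton works — e.g. {Q} leaves P4 open — so {U} is the unique smallest valid adjustment set.

{U}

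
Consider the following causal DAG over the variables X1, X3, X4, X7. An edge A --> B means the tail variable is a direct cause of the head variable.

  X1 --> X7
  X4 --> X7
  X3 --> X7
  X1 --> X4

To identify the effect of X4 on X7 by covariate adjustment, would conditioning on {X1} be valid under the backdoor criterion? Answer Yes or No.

Backdoor paths from X4 to X7 (paths whose first edge points into X4):
  P1: X4 <- X1 -> X7
Condition 1 (no descendant of X4 in the set): holds — descendants of X4 are {X7}; none are in {X1}.
Condition 2 (every backdoor path blocked by {X1}):
  P1: blocked at fork node X1 ∈ conditioning set.
{X1} satisfies the backdoor criterion.

Yes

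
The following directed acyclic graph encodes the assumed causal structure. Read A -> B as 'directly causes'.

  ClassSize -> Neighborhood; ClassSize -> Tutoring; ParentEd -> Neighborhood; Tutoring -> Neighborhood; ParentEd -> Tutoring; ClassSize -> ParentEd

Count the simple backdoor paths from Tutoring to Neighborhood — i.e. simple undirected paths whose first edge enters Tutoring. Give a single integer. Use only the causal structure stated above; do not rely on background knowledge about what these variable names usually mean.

A backdoor path from Tutoring to Neighborhood is any simple undirected path whose first edge points into Tutoring (i.e. leaves Tutoring via a parent).
Parents of Tutoring: {ClassSize, ParentEd}.
Enumerating:
  P1: Tutoring <- ClassSize -> ParentEd -> Neighborhood
  P2: Tutoring <- ClassSize -> Neighborhood
  P3: Tutoring <- ParentEd <- ClassSize -> Neighborhood
  P4: Tutoring <- ParentEd -> Neighborhood
That exhausts the simple backdoor paths. Count: 4.

4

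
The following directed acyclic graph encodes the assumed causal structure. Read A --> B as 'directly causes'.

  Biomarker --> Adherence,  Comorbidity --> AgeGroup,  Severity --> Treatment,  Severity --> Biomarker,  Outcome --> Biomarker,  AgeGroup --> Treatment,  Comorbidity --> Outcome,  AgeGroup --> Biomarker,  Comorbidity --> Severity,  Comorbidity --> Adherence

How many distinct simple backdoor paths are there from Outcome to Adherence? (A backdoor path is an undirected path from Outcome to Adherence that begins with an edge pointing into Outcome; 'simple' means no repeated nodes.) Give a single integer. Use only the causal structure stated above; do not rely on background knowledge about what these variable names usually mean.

5

A backdoor path from Outcome to Adherence is any simple undirected path whose first edge points into Outcome (i.e. leaves Outcome via a parent).
Parents of Outcome: {Comorbidity}.
Enumerating:
  P1: Outcome <- Comorbidity -> AgeGroup -> Treatment <- Severity -> Biomarker -> Adherence
  P2: Outcome <- Comorbidity -> AgeGroup -> Biomarker -> Adherence
  P3: Outcome <- Comorbidity -> Severity -> Treatment <- AgeGroup -> Biomarker -> Adherence
  P4: Outcome <- Comorbidity -> Severity -> Biomarker -> Adherence
  P5: Outcome <- Comorbidity -> Adherence
That exhausts the simple backdoor paths. Count: 5.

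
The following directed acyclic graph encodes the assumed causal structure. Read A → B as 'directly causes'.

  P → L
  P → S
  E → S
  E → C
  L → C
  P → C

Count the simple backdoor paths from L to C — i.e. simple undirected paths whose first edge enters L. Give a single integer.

A backdoor path from L to C is any simple undirected path whose first edge points into L (i.e. leaves L via a parent).
Parents of L: {P}.
Enumerating:
  P1: L <- P -> C
  P2: L <- P -> S <- E -> C
That exhausts the simple backdoor paths. Count: 2.

2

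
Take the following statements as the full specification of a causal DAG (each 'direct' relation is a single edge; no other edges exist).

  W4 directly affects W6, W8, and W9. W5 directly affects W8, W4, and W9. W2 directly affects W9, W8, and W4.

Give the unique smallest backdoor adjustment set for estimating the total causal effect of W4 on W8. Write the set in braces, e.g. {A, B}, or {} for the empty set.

Variables eligible for adjustment (non-descendants of W4, excluding W4 and W8): {W2, W5}.
Backdoor paths from W4 to W8:
  P1: W4 <- W5 -> W9 <- W2 -> W8
  P2: W4 <- W5 -> W8
  P3: W4 <- W2 -> W9 <- W5 -> W8
  P4: W4 <- W2 -> W8
The empty set is not sufficient: P2 (W4 <- W5 -> W8) has no collider blocking it and no conditioned non-collider, so it is open.
Try {W2, W5}:
  P1: blocked at fork node W5 ∈ conditioning set.
  P2: blocked at fork node W5 ∈ conditioning set.
  P3: blocked at fork node W2 ∈ conditioning set.
  P4: blocked at fork node W2 ∈ conditioning set.
{W2, W5} contains no descendant of W4 and blocks every backdoor path.
Every element of {W2, W5} is needed (dropping W2 leaves P4 open; dropping W5 leaves P2 open), so no proper subset is valid.
Among all size-2 subsets of the eligible variables, only {W2, W5} blocks every backdoor path, so it is the unique smallest valid adjustment set.

{W2, W5}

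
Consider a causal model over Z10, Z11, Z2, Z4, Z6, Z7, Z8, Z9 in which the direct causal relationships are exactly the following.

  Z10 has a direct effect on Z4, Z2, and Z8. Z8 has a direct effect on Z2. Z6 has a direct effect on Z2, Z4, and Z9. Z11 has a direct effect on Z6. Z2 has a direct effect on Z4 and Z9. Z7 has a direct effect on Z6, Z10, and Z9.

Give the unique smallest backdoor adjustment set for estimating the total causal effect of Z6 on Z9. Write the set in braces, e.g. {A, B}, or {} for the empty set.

Variables eligible for adjustment (non-descendants of Z6, excluding Z6 and Z9): {Z10, Z11, Z7, Z8}.
Backdoor paths from Z6 to Z9:
  P1: Z6 <- Z7 -> Z10 -> Z8 -> Z2 -> Z9
  P2: Z6 <- Z7 -> Z10 -> Z2 -> Z9
  P3: Z6 <- Z7 -> Z10 -> Z4 <- Z2 -> Z9
  P4: Z6 <- Z7 -> Z9
The empty set is not sufficient: P1 (Z6 <- Z7 -> Z10 -> Z8 -> Z2 -> Z9) has no collider blocking it and no conditioned non-collider, so it is open.
Try {Z7}:
  P1: blocked at fork node Z7 ∈ conditioning set.
  P2: blocked at fork node Z7 ∈ conditioning set.
  P3: blocked at fork node Z7 ∈ conditioning set.
  P4: blocked at fork node Z7 ∈ conditioning set.
{Z7} contains no descendant of Z6 and blocks every backdoor path.
No other singleton works — e.g. {Z11} leaves P1 open — so {Z7} is the unique smallest valid adjustment set.

{Z7}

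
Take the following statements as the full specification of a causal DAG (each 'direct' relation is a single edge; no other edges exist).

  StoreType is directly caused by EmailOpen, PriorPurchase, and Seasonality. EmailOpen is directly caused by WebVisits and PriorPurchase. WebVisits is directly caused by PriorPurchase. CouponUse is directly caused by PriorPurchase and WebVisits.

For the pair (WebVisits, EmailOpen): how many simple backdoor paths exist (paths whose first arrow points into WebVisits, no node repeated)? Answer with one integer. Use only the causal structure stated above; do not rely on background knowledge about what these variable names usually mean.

2

A backdoor path from WebVisits to EmailOpen is any simple undirected path whose first edge points into WebVisits (i.e. leaves WebVisits via a parent).
Parents of WebVisits: {PriorPurchase}.
Enumerating:
  P1: WebVisits <- PriorPurchase -> EmailOpen
  P2: WebVisits <- PriorPurchase -> StoreType <- EmailOpen
That exhausts the simple backdoor paths. Count: 2.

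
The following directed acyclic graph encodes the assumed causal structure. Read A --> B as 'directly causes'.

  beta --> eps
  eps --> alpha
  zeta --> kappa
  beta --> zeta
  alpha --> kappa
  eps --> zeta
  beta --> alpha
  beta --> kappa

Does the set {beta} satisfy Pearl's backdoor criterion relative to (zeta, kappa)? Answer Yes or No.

Backdoor paths from zeta to kappa (paths whose first edge points into zeta):
  P1: zeta <- beta -> eps -> alpha -> kappa
  P2: zeta <- beta -> alpha -> kappa
  P3: zeta <- beta -> kappa
  P4: zeta <- eps <- beta -> alpha -> kappa
  P5: zeta <- eps <- beta -> kappa
  P6: zeta <- eps -> alpha <- beta -> kappa
  P7: zeta <- eps -> alpha -> kappa
Condition 1 (no descendant of zeta in the set): holds — descendants of zeta are {kappa}; none are in {beta}.
Condition 2 (every backdoor path blocked by {beta}):
  P1: blocked at fork node beta ∈ conditioning set.
  P2: blocked at fork node beta ∈ conditioning set.
  P3: blocked at fork node beta ∈ conditioning set.
  P4: blocked at fork node beta ∈ conditioning set.
  P5: blocked at fork node beta ∈ conditioning set.
  P6: blocked at collider alpha (neither it nor any descendant is in the conditioning set).
  P7: open — no interior node is in the conditioning set.
{beta} does not satisfy the backdoor criterion.

No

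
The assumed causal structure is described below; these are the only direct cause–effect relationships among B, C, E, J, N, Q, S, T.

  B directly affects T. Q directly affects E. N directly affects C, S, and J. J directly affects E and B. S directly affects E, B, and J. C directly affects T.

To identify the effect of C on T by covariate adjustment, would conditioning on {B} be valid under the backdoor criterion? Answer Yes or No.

Backdoor paths from C to T (paths whose first edge points into C):
  P1: C <- N -> S -> J -> B -> T
  P2: C <- N -> S -> B -> T
  P3: C <- N -> S -> E <- J -> B -> T
  P4: C <- N -> J <- S -> B -> T
  P5: C <- N -> J -> B -> T
  P6: C <- N -> J -> E <- S -> B -> T
Condition 1 (no descendant of C in the set): holds — descendants of C are {T}; none are in {B}.
Condition 2 (every backdoor path blocked by {B}):
  P1: blocked at chain node B ∈ conditioning set.
  P2: blocked at chain node B ∈ conditioning set.
  P3: blocked at collider E (neither it nor any descendant is in the conditioning set).
  P4: blocked at chain node B ∈ conditioning set.
  P5: blocked at chain node B ∈ conditioning set.
  P6: blocked at collider E (neither it nor any descendant is in the conditioning set).
{B} satisfies the backdoor criterion.

Yes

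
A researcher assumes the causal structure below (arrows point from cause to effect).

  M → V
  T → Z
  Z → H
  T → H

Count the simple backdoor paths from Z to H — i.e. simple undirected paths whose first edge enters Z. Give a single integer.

1

A backdoor path from Z to H is any simple undirected path whose first edge points into Z (i.e. leaves Z via a parent).
Parents of Z: {T}.
Enumerating:
  P1: Z <- T -> H
That exhausts the simple backdoor paths. Count: 1.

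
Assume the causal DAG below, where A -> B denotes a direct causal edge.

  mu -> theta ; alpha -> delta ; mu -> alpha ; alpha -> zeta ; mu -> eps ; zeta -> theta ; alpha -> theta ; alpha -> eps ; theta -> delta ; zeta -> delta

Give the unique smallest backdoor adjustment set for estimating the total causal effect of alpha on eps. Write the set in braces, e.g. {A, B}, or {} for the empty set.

Variables eligible for adjustment (non-descendants of alpha, excluding alpha and eps): {mu}.
Backdoor paths from alpha to eps:
  P1: alpha <- mu -> eps
The empty set is not sufficient: P1 (alpha <- mu -> eps) has no collider blocking it and no conditioned non-collider, so it is open.
Try {mu}:
  P1: blocked at fork node mu ∈ conditioning set.
{mu} contains no descendant of alpha and blocks every backdoor path.
{mu} is the unique smallest valid adjustment set.

{mu}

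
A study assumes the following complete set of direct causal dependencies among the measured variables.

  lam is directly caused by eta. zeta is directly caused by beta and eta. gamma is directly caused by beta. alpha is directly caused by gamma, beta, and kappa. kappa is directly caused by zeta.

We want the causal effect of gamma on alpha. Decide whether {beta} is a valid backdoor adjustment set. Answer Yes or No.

Yes

Backdoor paths from gamma to alpha (paths whose first edge points into gamma):
  P1: gamma <- beta -> zeta -> kappa -> alpha
  P2: gamma <- beta -> alpha
Condition 1 (no descendant of gamma in the set): holds — descendants of gamma are {alpha}; none are in {beta}.
Condition 2 (every backdoor path blocked by {beta}):
  P1: blocked at fork node beta ∈ conditioning set.
  P2: blocked at fork node beta ∈ conditioning set.
{beta} satisfies the backdoor criterion.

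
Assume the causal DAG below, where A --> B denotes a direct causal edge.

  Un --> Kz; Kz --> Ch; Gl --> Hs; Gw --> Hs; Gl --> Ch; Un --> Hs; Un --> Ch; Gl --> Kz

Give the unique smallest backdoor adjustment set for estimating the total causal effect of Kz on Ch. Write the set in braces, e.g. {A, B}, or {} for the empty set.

Variables eligible for adjustment (non-descendants of Kz, excluding Kz and Ch): {Gl, Gw, Hs, Un}.
Backdoor paths from Kz to Ch:
  P1: Kz <- Un -> Ch
  P2: Kz <- Un -> Hs <- Gl -> Ch
  P3: Kz <- Gl -> Ch
  P4: Kz <- Gl -> Hs <- Un -> Ch
The empty set is not sufficient: P1 (Kz <- Un -> Ch) has no collider blocking it and no conditioned non-collider, so it is open.
Try {Gl, Un}:
  P1: blocked at fork node Un ∈ conditioning set.
  P2: blocked at fork node Un ∈ conditioning set.
  P3: blocked at fork node Gl ∈ conditioning set.
  P4: blocked at fork node Gl ∈ conditioning set.
{Gl, Un} contains no descendant of Kz and blocks every backdoor path.
Every element of {Gl, Un} is needed (dropping Gl leaves P3 open; dropping Un leaves P1 open), so no proper subset is valid.
Among all size-2 subsets of the eligible variables, only {Gl, Un} blocks every backdoor path, so it is the unique smallest valid adjustment set.

{Gl, Un}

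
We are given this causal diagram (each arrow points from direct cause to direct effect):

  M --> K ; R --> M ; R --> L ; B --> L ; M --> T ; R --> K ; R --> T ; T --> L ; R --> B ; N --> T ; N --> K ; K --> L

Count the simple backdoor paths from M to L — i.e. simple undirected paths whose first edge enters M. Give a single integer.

6

A backdoor path from M to L is any simple undirected path whose first edge points into M (i.e. leaves M via a parent).
Parents of M: {R}.
Enumerating:
  P1: M <- R -> T <- N -> K -> L
  P2: M <- R -> T -> L
  P3: M <- R -> K <- N -> T -> L
  P4: M <- R -> K -> L
  P5: M <- R -> B -> L
  P6: M <- R -> L
That exhausts the simple backdoor paths. Count: 6.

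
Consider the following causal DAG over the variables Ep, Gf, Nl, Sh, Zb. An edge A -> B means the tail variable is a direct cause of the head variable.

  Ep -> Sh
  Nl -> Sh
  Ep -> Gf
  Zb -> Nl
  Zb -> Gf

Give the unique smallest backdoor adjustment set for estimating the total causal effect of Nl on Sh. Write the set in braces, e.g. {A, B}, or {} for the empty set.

{}

Variables eligible for adjustment (non-descendants of Nl, excluding Nl and Sh): {Ep, Gf, Zb}.
Backdoor paths from Nl to Sh:
  P1: Nl <- Zb -> Gf <- Ep -> Sh
Each backdoor path contains an unconditioned collider, so every path is already blocked with the empty conditioning set:
  P1: blocked at collider Gf (neither it nor any descendant is in the conditioning set).
The empty set is therefore the unique smallest valid set.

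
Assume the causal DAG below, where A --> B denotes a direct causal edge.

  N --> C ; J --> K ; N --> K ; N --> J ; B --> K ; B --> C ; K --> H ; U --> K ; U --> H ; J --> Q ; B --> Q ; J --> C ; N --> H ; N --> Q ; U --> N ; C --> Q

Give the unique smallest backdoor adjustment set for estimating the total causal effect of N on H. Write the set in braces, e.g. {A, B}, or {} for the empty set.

{U}

Variables eligible for adjustment (non-descendants of N, excluding N and H): {B, U}.
Backdoor paths from N to H:
  P1: N <- U -> K -> H
  P2: N <- U -> H
The empty set is not sufficient: P1 (N <- U -> K -> H) has no collider blocking it and no conditioned non-collider, so it is open.
Try {U}:
  P1: blocked at fork node U ∈ conditioning set.
  P2: blocked at fork node U ∈ conditioning set.
{U} contains no descendant of N and blocks every backdoor path.
No other singleton works — e.g. {B} leaves P1 open — so {U} is the unique smallest valid adjustment set.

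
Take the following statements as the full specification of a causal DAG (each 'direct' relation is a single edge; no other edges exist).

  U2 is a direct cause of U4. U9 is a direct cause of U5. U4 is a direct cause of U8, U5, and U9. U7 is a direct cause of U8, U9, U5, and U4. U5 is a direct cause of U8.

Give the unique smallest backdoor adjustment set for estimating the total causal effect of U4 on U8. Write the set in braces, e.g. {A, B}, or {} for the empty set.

{U7}

Variables eligible for adjustment (non-descendants of U4, excluding U4 and U8): {U2, U7}.
Backdoor paths from U4 to U8:
  P1: U4 <- U7 -> U9 -> U5 -> U8
  P2: U4 <- U7 -> U5 -> U8
  P3: U4 <- U7 -> U8
The empty set is not sufficient: P1 (U4 <- U7 -> U9 -> U5 -> U8) has no collider blocking it and no conditioned non-collider, so it is open.
Try {U7}:
  P1: blocked at fork node U7 ∈ conditioning set.
  P2: blocked at fork node U7 ∈ conditioning set.
  P3: blocked at fork node U7 ∈ conditioning set.
{U7} contains no descendant of U4 and blocks every backdoor path.
No other singleton works — e.g. {U2} leaves P1 open — so {U7} is the unique smallest valid adjustment set.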